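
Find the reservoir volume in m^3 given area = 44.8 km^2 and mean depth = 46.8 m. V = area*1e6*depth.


V = 44.8 * 1e6 * 46.8 = 2.0966e+09 m^3


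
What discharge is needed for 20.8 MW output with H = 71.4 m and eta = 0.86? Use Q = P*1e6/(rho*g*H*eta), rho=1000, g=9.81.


Q = 20.8 * 1e6 / (1000 * 9.81 * 71.4 * 0.86) = 34.5301 m^3/s


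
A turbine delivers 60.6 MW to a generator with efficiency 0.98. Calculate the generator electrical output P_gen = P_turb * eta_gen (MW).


P_gen = 60.6 * 0.98 = 59.3880 MW


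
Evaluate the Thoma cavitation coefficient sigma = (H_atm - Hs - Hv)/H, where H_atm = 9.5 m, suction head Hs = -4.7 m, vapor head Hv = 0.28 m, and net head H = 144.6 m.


sigma = (9.5 - (-4.7) - 0.28) / 144.6 = 0.0963


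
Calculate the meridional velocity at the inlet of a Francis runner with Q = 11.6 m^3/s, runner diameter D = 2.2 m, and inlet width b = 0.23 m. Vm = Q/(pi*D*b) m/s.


Vm = 11.6 / (pi * 2.2 * 0.23) = 7.2972 m/s


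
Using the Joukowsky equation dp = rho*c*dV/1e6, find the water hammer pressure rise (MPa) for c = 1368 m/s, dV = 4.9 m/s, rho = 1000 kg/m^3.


dp = 1000 * 1368 * 4.9 / 1e6 = 6.7032 MPa


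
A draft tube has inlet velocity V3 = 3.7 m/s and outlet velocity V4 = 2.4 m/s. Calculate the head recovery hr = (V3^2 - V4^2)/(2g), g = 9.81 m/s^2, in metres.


hr = (3.7^2 - 2.4^2) / (2*9.81) = 0.4042 m


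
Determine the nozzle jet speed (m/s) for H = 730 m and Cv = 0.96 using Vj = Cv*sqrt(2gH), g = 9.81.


Vj = 0.96 * sqrt(2*9.81*730) = 114.8900 m/s


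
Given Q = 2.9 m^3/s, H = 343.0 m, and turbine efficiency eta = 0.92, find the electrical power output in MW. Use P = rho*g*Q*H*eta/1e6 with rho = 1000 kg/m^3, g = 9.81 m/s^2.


P = 1000 * 9.81 * 2.9 * 343.0 * 0.92 / 1e6 = 8.9774 MW


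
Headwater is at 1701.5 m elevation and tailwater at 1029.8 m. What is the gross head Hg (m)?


Hg = 1701.5 - 1029.8 = 671.7000 m


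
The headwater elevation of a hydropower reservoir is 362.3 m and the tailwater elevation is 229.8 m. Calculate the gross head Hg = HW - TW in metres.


Hg = 362.3 - 229.8 = 132.5000 m


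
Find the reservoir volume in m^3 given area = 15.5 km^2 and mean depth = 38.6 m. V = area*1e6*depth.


V = 15.5 * 1e6 * 38.6 = 5.9830e+08 m^3


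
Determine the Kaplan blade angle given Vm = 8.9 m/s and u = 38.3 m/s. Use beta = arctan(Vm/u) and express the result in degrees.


beta = arctan(8.9 / 38.3) = 13.0820 degrees


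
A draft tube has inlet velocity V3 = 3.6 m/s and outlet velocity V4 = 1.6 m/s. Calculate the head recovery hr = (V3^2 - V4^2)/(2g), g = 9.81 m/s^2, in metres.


hr = (3.6^2 - 1.6^2) / (2*9.81) = 0.5301 m


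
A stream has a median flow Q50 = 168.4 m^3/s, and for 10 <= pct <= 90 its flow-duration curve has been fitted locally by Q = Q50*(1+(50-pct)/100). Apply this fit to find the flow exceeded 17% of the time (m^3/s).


Q = 168.4 * (1 + (50 - 17)/100) = 223.9720 m^3/s


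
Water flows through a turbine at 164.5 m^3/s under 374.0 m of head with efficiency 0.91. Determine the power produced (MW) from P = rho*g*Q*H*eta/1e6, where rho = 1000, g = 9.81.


P = 1000 * 9.81 * 164.5 * 374.0 * 0.91 / 1e6 = 549.2220 MW


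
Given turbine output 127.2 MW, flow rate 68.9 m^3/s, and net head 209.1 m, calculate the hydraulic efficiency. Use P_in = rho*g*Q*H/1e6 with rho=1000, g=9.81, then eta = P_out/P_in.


P_in = 1000 * 9.81 * 68.9 * 209.1 / 1e6 = 141.3326 MW
eta = 127.2 / 141.3326 = 0.9000


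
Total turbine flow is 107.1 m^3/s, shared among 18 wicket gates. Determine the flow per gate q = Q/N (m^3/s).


q = 107.1 / 18 = 5.9500 m^3/s


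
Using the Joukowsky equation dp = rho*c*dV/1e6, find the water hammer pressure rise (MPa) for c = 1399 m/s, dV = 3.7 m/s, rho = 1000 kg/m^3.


dp = 1000 * 1399 * 3.7 / 1e6 = 5.1763 MPa


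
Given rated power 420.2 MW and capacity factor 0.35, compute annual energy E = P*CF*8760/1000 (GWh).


E = 420.2 * 0.35 * 8760 / 1000 = 1288.3332 GWh


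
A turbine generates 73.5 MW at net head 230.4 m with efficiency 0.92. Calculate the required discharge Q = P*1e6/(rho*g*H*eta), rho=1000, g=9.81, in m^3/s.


Q = 73.5 * 1e6 / (1000 * 9.81 * 230.4 * 0.92) = 35.3466 m^3/s


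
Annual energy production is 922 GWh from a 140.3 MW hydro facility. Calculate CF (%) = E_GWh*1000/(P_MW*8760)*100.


CF = 922 * 1000 / (140.3 * 8760) * 100 = 75.0186 %


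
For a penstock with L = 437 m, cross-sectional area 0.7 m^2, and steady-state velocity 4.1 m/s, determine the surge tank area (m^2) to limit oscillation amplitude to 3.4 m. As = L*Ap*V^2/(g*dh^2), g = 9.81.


As = 437 * 0.7 * 4.1^2 / (9.81 * 3.4^2) = 45.3441 m^2


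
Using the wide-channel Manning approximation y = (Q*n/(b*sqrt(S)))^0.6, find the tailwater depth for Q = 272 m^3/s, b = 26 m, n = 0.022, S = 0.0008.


y = (272 * 0.022 / (26 * 0.0008^0.5))^0.6 = 3.5179 m


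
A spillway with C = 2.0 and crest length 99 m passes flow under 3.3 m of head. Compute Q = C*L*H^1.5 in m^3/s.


Q = 2.0 * 99 * 3.3^1.5 = 1186.9600 m^3/s


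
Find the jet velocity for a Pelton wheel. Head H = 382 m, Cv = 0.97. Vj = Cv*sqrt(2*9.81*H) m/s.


Vj = 0.97 * sqrt(2*9.81*382) = 83.9756 m/s


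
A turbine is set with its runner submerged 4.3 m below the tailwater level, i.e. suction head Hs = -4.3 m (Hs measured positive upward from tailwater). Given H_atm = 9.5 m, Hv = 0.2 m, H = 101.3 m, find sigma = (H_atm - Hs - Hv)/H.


sigma = (9.5 - (-4.3) - 0.2) / 101.3 = 0.1343


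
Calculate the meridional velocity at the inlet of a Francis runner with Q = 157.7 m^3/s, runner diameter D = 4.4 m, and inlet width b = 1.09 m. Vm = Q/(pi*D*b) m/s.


Vm = 157.7 / (pi * 4.4 * 1.09) = 10.4665 m/s


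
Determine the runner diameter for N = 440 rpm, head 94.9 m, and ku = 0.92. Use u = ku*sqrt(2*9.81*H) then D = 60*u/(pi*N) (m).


u = 0.92 * sqrt(2*9.81*94.9) = 39.6982 m/s
D = 60 * 39.6982 / (pi * 440) = 1.7231 m


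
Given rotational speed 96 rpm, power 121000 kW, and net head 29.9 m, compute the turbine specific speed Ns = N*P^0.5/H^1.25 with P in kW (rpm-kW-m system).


Ns = 96 * 121000^0.5 / 29.9^1.25 = 477.6117


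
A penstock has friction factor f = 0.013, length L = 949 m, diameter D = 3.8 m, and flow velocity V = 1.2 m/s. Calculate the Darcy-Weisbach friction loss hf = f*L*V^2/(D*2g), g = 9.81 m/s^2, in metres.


hf = 0.013 * 949 * 1.2^2 / (3.8 * 2 * 9.81) = 0.2383 m


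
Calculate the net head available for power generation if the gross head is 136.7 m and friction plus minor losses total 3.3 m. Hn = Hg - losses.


Hn = 136.7 - 3.3 = 133.4000 m


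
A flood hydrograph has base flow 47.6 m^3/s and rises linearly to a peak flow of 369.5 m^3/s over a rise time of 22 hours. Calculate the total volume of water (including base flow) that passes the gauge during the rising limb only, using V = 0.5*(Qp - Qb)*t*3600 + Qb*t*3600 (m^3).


V = 0.5*(369.5 - 47.6)*22*3600 + 47.6*22*3600 = 1.6517e+07 m^3


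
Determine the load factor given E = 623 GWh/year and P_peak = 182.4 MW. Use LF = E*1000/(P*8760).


LF = 623 * 1000 / (182.4 * 8760) = 0.3899


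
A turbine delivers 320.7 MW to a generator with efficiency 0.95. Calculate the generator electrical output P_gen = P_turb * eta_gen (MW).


P_gen = 320.7 * 0.95 = 304.6650 MW


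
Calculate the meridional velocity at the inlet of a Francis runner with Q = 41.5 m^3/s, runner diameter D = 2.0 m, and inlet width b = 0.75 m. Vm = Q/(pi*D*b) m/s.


Vm = 41.5 / (pi * 2.0 * 0.75) = 8.8066 m/s


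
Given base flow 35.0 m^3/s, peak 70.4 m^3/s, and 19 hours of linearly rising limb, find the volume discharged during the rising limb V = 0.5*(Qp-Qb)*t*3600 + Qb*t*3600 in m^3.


V = 0.5*(70.4 - 35.0)*19*3600 + 35.0*19*3600 = 3.6047e+06 m^3


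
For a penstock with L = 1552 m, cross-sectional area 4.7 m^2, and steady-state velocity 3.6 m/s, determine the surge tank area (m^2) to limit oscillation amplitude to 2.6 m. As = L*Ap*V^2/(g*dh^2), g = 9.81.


As = 1552 * 4.7 * 3.6^2 / (9.81 * 2.6^2) = 1425.5382 m^2


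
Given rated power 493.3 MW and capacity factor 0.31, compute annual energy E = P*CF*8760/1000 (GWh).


E = 493.3 * 0.31 * 8760 / 1000 = 1339.6055 GWh


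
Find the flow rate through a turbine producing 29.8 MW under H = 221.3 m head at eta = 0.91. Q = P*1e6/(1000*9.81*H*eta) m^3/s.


Q = 29.8 * 1e6 / (1000 * 9.81 * 221.3 * 0.91) = 15.0843 m^3/s


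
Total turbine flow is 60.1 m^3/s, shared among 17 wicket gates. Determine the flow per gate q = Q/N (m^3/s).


q = 60.1 / 17 = 3.5353 m^3/s


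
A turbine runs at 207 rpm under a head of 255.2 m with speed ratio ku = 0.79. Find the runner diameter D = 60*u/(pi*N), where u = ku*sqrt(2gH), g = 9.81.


u = 0.79 * sqrt(2*9.81*255.2) = 55.9007 m/s
D = 60 * 55.9007 / (pi * 207) = 5.1576 m


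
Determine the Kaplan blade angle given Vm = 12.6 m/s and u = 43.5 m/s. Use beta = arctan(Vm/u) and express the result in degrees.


beta = arctan(12.6 / 43.5) = 16.1539 degrees


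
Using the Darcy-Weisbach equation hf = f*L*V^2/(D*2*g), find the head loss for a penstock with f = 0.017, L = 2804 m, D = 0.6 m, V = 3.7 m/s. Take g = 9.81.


hf = 0.017 * 2804 * 3.7^2 / (0.6 * 2 * 9.81) = 55.4345 m


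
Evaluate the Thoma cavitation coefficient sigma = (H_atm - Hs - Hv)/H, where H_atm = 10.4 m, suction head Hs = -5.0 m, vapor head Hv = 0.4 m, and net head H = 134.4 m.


sigma = (10.4 - (-5.0) - 0.4) / 134.4 = 0.1116


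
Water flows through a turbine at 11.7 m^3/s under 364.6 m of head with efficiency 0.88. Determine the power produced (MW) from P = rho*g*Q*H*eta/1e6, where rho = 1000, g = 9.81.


P = 1000 * 9.81 * 11.7 * 364.6 * 0.88 / 1e6 = 36.8260 MW


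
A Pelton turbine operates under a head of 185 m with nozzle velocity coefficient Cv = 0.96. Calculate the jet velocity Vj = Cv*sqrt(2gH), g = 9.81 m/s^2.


Vj = 0.96 * sqrt(2*9.81*185) = 57.8371 m/s


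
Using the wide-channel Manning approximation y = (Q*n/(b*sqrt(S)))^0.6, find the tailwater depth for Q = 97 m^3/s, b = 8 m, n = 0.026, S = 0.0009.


y = (97 * 0.026 / (8 * 0.0009^0.5))^0.6 = 4.1013 m


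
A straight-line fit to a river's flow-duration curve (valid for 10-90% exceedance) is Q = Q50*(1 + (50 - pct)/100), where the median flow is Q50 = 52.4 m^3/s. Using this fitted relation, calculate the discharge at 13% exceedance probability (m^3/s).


Q = 52.4 * (1 + (50 - 13)/100) = 71.7880 m^3/s


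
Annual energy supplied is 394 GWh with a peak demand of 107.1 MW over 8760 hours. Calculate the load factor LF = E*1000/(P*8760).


LF = 394 * 1000 / (107.1 * 8760) = 0.4200


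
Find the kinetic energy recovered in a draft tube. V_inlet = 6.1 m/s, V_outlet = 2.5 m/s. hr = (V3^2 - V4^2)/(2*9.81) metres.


hr = (6.1^2 - 2.5^2) / (2*9.81) = 1.5780 m


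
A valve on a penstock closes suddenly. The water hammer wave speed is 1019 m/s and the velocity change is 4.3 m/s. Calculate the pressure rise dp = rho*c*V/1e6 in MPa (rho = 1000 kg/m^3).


dp = 1000 * 1019 * 4.3 / 1e6 = 4.3817 MPa


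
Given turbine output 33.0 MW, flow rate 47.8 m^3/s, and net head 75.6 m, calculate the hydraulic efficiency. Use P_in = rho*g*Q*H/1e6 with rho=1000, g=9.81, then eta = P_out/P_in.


P_in = 1000 * 9.81 * 47.8 * 75.6 / 1e6 = 35.4502 MW
eta = 33.0 / 35.4502 = 0.9309


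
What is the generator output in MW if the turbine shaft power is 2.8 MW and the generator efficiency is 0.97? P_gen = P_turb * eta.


P_gen = 2.8 * 0.97 = 2.7160 MW


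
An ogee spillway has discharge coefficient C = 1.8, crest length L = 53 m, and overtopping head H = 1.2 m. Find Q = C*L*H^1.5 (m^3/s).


Q = 1.8 * 53 * 1.2^1.5 = 125.4066 m^3/s


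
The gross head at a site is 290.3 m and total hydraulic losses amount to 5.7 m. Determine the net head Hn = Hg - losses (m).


Hn = 290.3 - 5.7 = 284.6000 m


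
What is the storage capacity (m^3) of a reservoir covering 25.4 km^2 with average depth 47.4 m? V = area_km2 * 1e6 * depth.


V = 25.4 * 1e6 * 47.4 = 1.2040e+09 m^3


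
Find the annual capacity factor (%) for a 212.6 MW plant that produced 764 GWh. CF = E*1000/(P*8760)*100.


CF = 764 * 1000 / (212.6 * 8760) * 100 = 41.0229 %


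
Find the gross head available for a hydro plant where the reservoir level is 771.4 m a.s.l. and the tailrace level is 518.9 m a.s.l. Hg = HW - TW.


Hg = 771.4 - 518.9 = 252.5000 m


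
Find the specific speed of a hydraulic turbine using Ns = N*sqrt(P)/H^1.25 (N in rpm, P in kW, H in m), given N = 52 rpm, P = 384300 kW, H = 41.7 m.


Ns = 52 * 384300^0.5 / 41.7^1.25 = 304.2065


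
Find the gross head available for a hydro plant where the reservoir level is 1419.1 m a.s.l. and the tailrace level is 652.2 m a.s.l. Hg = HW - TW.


Hg = 1419.1 - 652.2 = 766.9000 m


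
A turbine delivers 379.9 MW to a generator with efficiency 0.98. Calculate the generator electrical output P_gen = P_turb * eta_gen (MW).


P_gen = 379.9 * 0.98 = 372.3020 MW


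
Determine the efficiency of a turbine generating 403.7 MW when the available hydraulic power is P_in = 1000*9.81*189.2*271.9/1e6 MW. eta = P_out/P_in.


P_in = 1000 * 9.81 * 189.2 * 271.9 / 1e6 = 504.6605 MW
eta = 403.7 / 504.6605 = 0.7999


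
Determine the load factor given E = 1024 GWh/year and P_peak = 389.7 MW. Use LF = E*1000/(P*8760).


LF = 1024 * 1000 / (389.7 * 8760) = 0.3000


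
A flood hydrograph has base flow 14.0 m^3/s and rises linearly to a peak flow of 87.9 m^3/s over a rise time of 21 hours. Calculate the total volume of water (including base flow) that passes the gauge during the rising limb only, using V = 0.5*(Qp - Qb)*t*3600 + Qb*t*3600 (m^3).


V = 0.5*(87.9 - 14.0)*21*3600 + 14.0*21*3600 = 3.8518e+06 m^3


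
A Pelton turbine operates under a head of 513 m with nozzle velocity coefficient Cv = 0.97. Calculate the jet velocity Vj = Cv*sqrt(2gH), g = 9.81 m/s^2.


Vj = 0.97 * sqrt(2*9.81*513) = 97.3150 m/s


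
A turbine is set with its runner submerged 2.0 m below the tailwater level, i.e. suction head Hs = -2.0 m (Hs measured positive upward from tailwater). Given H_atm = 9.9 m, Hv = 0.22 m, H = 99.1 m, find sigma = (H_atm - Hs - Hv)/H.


sigma = (9.9 - (-2.0) - 0.22) / 99.1 = 0.1179


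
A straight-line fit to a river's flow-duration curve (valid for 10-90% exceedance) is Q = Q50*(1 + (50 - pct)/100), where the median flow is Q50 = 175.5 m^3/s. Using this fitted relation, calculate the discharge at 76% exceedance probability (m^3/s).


Q = 175.5 * (1 + (50 - 76)/100) = 129.8700 m^3/s


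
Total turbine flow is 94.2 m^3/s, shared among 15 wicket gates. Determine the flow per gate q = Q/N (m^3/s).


q = 94.2 / 15 = 6.2800 m^3/s


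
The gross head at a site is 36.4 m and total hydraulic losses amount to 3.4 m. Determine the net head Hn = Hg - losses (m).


Hn = 36.4 - 3.4 = 33.0000 m


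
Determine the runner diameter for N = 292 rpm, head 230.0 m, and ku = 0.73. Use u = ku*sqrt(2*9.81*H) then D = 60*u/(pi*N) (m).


u = 0.73 * sqrt(2*9.81*230.0) = 49.0384 m/s
D = 60 * 49.0384 / (pi * 292) = 3.2074 m


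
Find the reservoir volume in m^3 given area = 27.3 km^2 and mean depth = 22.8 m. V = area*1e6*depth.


V = 27.3 * 1e6 * 22.8 = 6.2244e+08 m^3


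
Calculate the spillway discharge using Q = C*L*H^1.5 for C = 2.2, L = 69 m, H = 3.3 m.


Q = 2.2 * 69 * 3.3^1.5 = 910.0027 m^3/s


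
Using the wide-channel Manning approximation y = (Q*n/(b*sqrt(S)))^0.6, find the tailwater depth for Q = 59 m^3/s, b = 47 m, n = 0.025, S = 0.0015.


y = (59 * 0.025 / (47 * 0.0015^0.5))^0.6 = 0.8814 m


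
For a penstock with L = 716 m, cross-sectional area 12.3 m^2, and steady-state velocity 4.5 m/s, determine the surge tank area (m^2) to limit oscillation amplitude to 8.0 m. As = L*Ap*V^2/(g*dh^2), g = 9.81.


As = 716 * 12.3 * 4.5^2 / (9.81 * 8.0^2) = 284.0496 m^2


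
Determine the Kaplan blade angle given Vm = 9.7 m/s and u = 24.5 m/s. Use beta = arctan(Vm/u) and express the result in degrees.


beta = arctan(9.7 / 24.5) = 21.5995 degrees


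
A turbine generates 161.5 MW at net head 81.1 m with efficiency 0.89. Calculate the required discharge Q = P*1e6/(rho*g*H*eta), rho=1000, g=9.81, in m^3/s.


Q = 161.5 * 1e6 / (1000 * 9.81 * 81.1 * 0.89) = 228.0829 m^3/s


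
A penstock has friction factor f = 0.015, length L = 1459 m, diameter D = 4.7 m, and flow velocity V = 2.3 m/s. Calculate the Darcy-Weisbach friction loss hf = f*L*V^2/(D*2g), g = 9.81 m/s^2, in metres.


hf = 0.015 * 1459 * 2.3^2 / (4.7 * 2 * 9.81) = 1.2555 m


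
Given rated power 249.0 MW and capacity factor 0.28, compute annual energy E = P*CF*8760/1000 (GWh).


E = 249.0 * 0.28 * 8760 / 1000 = 610.7472 GWh


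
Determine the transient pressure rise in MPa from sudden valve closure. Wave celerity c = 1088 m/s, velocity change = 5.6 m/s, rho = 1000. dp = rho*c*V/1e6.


dp = 1000 * 1088 * 5.6 / 1e6 = 6.0928 MPa


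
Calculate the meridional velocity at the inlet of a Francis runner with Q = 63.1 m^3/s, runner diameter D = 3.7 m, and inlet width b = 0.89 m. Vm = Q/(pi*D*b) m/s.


Vm = 63.1 / (pi * 3.7 * 0.89) = 6.0994 m/s


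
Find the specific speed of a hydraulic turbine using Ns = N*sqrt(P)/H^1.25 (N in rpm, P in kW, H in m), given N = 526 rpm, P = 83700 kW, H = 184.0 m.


Ns = 526 * 83700^0.5 / 184.0^1.25 = 224.5568


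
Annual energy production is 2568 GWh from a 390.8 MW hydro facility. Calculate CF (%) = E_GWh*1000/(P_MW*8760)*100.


CF = 2568 * 1000 / (390.8 * 8760) * 100 = 75.0130 %


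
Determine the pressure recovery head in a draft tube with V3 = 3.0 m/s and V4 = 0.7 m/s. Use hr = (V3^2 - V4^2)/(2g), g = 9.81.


hr = (3.0^2 - 0.7^2) / (2*9.81) = 0.4337 m


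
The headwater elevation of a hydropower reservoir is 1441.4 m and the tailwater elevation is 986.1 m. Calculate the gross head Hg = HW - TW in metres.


Hg = 1441.4 - 986.1 = 455.3000 m


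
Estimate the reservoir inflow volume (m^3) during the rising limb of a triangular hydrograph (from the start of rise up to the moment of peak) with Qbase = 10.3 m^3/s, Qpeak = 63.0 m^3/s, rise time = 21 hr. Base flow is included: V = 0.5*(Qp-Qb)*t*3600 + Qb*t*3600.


V = 0.5*(63.0 - 10.3)*21*3600 + 10.3*21*3600 = 2.7707e+06 m^3


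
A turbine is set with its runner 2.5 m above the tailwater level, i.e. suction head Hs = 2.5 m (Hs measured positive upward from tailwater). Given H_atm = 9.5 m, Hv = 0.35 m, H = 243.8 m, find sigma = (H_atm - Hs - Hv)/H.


sigma = (9.5 - 2.5 - 0.35) / 243.8 = 0.0273


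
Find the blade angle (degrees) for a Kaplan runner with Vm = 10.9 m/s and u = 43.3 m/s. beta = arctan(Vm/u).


beta = arctan(10.9 / 43.3) = 14.1296 degrees


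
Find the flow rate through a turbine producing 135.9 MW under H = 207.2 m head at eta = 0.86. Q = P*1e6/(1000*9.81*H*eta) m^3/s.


Q = 135.9 * 1e6 / (1000 * 9.81 * 207.2 * 0.86) = 77.7432 m^3/s


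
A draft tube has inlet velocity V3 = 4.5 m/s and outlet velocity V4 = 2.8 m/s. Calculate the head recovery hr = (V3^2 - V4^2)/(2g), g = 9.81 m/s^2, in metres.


hr = (4.5^2 - 2.8^2) / (2*9.81) = 0.6325 m


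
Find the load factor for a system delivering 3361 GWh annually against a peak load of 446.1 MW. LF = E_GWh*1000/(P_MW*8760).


LF = 3361 * 1000 / (446.1 * 8760) = 0.8601


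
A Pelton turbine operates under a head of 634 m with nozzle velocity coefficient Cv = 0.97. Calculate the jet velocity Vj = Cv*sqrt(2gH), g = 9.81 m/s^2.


Vj = 0.97 * sqrt(2*9.81*634) = 108.1847 m/s


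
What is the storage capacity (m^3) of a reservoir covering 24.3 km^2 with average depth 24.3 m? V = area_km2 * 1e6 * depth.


V = 24.3 * 1e6 * 24.3 = 5.9049e+08 m^3


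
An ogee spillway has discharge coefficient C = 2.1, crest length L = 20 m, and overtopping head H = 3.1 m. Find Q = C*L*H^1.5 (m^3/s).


Q = 2.1 * 20 * 3.1^1.5 = 229.2408 m^3/s


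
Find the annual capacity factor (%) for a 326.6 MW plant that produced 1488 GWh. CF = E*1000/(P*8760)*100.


CF = 1488 * 1000 / (326.6 * 8760) * 100 = 52.0095 %


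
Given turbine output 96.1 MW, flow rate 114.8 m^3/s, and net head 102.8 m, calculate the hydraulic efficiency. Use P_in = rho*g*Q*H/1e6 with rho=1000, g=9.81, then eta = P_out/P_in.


P_in = 1000 * 9.81 * 114.8 * 102.8 / 1e6 = 115.7721 MW
eta = 96.1 / 115.7721 = 0.8301


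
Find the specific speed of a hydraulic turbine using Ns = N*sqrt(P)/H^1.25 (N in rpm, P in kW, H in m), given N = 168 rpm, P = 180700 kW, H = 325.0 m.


Ns = 168 * 180700^0.5 / 325.0^1.25 = 51.7528


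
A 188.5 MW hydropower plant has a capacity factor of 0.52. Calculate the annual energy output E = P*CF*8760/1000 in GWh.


E = 188.5 * 0.52 * 8760 / 1000 = 858.6552 GWh


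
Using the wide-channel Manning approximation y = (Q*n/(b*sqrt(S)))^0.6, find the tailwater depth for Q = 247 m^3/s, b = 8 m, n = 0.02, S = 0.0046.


y = (247 * 0.02 / (8 * 0.0046^0.5))^0.6 = 3.7632 m


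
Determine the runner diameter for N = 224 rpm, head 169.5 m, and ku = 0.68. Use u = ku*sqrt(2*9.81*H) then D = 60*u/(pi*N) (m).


u = 0.68 * sqrt(2*9.81*169.5) = 39.2142 m/s
D = 60 * 39.2142 / (pi * 224) = 3.3435 m


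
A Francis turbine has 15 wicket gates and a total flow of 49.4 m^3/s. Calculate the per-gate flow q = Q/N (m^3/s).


q = 49.4 / 15 = 3.2933 m^3/s


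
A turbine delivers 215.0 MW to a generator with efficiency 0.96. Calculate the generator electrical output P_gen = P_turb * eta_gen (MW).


P_gen = 215.0 * 0.96 = 206.4000 MW


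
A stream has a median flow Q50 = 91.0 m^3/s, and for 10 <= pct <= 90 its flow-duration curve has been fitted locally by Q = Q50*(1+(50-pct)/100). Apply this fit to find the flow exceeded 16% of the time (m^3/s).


Q = 91.0 * (1 + (50 - 16)/100) = 121.9400 m^3/s


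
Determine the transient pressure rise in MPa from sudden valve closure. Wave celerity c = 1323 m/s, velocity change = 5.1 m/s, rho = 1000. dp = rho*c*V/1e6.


dp = 1000 * 1323 * 5.1 / 1e6 = 6.7473 MPa


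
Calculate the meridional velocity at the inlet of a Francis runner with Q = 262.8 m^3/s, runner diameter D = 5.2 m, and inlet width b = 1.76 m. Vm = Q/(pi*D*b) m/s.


Vm = 262.8 / (pi * 5.2 * 1.76) = 9.1403 m/s


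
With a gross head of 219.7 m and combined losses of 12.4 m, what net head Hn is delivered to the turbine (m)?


Hn = 219.7 - 12.4 = 207.3000 m


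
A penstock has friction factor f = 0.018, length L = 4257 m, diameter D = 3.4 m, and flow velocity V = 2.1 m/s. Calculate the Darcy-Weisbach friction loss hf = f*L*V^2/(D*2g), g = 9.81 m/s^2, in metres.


hf = 0.018 * 4257 * 2.1^2 / (3.4 * 2 * 9.81) = 5.0657 m


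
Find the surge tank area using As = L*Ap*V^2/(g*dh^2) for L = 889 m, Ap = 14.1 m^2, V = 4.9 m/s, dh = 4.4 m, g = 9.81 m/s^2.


As = 889 * 14.1 * 4.9^2 / (9.81 * 4.4^2) = 1584.6694 m^2


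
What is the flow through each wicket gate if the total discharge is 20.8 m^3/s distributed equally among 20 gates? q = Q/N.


q = 20.8 / 20 = 1.0400 m^3/s


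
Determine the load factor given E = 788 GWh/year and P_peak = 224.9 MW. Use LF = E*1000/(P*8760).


LF = 788 * 1000 / (224.9 * 8760) = 0.4000


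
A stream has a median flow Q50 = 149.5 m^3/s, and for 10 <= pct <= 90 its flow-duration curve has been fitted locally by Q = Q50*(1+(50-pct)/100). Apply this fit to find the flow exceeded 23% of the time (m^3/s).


Q = 149.5 * (1 + (50 - 23)/100) = 189.8650 m^3/s


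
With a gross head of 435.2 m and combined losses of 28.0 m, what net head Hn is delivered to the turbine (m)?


Hn = 435.2 - 28.0 = 407.2000 m


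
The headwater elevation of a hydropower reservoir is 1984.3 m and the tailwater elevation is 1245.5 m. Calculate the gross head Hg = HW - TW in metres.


Hg = 1984.3 - 1245.5 = 738.8000 m


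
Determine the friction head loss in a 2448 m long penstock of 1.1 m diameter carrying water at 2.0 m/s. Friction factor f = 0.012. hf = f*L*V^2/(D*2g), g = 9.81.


hf = 0.012 * 2448 * 2.0^2 / (1.1 * 2 * 9.81) = 5.4445 m


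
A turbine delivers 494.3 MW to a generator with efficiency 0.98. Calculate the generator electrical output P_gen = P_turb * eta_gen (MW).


P_gen = 494.3 * 0.98 = 484.4140 MW


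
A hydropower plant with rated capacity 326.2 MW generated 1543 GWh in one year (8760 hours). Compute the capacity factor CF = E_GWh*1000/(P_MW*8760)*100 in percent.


CF = 1543 * 1000 / (326.2 * 8760) * 100 = 53.9980 %


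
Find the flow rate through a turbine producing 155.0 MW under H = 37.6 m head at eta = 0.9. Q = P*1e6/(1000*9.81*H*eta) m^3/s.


Q = 155.0 * 1e6 / (1000 * 9.81 * 37.6 * 0.9) = 466.9091 m^3/s


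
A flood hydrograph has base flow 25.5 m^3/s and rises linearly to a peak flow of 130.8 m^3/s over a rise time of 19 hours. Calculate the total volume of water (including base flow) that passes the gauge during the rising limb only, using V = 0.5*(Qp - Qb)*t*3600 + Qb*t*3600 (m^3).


V = 0.5*(130.8 - 25.5)*19*3600 + 25.5*19*3600 = 5.3455e+06 m^3


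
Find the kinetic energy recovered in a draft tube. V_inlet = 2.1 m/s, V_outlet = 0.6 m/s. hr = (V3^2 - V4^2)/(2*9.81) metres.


hr = (2.1^2 - 0.6^2) / (2*9.81) = 0.2064 m


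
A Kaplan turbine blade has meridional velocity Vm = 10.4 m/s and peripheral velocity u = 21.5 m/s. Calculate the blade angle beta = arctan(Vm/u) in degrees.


beta = arctan(10.4 / 21.5) = 25.8140 degrees


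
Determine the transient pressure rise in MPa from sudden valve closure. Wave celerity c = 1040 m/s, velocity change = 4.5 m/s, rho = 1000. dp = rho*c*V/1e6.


dp = 1000 * 1040 * 4.5 / 1e6 = 4.6800 MPa


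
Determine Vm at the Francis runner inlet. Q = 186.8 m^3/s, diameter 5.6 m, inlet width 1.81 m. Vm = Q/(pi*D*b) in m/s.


Vm = 186.8 / (pi * 5.6 * 1.81) = 5.8662 m/s


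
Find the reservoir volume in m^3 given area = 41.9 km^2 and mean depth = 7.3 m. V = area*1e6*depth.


V = 41.9 * 1e6 * 7.3 = 3.0587e+08 m^3


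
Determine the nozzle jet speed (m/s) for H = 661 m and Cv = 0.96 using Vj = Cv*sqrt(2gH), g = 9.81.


Vj = 0.96 * sqrt(2*9.81*661) = 109.3255 m/s


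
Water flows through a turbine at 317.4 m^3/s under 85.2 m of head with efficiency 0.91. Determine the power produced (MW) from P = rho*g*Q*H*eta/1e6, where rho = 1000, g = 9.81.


P = 1000 * 9.81 * 317.4 * 85.2 * 0.91 / 1e6 = 241.4109 MW


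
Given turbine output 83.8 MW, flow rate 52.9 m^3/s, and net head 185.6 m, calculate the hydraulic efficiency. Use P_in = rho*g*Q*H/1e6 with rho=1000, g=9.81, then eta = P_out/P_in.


P_in = 1000 * 9.81 * 52.9 * 185.6 / 1e6 = 96.3169 MW
eta = 83.8 / 96.3169 = 0.8700


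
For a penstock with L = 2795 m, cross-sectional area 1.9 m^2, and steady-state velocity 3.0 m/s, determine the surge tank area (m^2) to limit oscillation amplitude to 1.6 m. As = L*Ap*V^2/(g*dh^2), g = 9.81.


As = 2795 * 1.9 * 3.0^2 / (9.81 * 1.6^2) = 1903.1322 m^2


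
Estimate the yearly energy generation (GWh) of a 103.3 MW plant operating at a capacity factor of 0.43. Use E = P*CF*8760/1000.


E = 103.3 * 0.43 * 8760 / 1000 = 389.1104 GWh


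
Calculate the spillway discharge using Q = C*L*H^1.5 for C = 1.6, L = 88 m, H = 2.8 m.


Q = 1.6 * 88 * 2.8^1.5 = 659.6897 m^3/s


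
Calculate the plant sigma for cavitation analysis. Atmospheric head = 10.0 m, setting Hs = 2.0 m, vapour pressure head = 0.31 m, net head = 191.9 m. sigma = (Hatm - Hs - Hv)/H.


sigma = (10.0 - 2.0 - 0.31) / 191.9 = 0.0401


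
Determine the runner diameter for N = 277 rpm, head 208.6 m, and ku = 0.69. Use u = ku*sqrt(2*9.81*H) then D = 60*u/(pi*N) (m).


u = 0.69 * sqrt(2*9.81*208.6) = 44.1424 m/s
D = 60 * 44.1424 / (pi * 277) = 3.0435 m


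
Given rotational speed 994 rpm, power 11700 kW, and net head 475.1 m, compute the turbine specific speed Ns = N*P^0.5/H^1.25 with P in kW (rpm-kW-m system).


Ns = 994 * 11700^0.5 / 475.1^1.25 = 48.4728


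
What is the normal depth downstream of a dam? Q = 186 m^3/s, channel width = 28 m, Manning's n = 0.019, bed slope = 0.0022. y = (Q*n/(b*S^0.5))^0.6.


y = (186 * 0.019 / (28 * 0.0022^0.5))^0.6 = 1.8111 m


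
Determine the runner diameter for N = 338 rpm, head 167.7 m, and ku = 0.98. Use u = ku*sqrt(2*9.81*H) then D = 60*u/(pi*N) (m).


u = 0.98 * sqrt(2*9.81*167.7) = 56.2137 m/s
D = 60 * 56.2137 / (pi * 338) = 3.1763 m


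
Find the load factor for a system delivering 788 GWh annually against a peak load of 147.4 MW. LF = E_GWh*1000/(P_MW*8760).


LF = 788 * 1000 / (147.4 * 8760) = 0.6103


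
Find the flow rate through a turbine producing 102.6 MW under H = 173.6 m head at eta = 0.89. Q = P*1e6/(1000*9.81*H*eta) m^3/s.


Q = 102.6 * 1e6 / (1000 * 9.81 * 173.6 * 0.89) = 67.6922 m^3/s


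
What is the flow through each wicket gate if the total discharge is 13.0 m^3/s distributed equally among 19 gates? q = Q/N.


q = 13.0 / 19 = 0.6842 m^3/s


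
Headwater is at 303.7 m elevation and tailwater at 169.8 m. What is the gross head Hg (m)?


Hg = 303.7 - 169.8 = 133.9000 m


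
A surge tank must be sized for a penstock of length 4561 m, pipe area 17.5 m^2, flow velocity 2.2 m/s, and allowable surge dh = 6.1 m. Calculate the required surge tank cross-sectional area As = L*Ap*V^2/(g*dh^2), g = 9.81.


As = 4561 * 17.5 * 2.2^2 / (9.81 * 6.1^2) = 1058.3146 m^2


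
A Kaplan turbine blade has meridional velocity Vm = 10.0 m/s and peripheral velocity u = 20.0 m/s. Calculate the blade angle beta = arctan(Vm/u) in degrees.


beta = arctan(10.0 / 20.0) = 26.5651 degrees


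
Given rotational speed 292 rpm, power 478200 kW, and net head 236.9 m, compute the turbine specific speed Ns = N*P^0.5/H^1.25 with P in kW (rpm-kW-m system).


Ns = 292 * 478200^0.5 / 236.9^1.25 = 217.2608


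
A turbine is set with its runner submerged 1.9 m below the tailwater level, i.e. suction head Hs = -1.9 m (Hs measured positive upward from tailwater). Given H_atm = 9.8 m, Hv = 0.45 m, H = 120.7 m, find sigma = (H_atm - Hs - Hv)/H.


sigma = (9.8 - (-1.9) - 0.45) / 120.7 = 0.0932


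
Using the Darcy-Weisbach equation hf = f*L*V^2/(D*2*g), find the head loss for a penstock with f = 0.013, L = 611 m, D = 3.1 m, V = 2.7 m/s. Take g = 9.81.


hf = 0.013 * 611 * 2.7^2 / (3.1 * 2 * 9.81) = 0.9520 m


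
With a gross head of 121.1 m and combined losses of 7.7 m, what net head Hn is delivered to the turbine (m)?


Hn = 121.1 - 7.7 = 113.4000 m


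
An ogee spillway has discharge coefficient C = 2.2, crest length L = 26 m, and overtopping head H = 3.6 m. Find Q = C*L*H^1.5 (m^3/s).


Q = 2.2 * 26 * 3.6^1.5 = 390.7057 m^3/s


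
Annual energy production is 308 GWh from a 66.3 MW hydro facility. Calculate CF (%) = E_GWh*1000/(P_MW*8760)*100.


CF = 308 * 1000 / (66.3 * 8760) * 100 = 53.0314 %


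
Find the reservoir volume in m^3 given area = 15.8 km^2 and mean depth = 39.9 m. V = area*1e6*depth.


V = 15.8 * 1e6 * 39.9 = 6.3042e+08 m^3


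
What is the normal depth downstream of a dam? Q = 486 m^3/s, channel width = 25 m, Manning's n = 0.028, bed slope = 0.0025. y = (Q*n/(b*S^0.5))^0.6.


y = (486 * 0.028 / (25 * 0.0025^0.5))^0.6 = 4.1892 m


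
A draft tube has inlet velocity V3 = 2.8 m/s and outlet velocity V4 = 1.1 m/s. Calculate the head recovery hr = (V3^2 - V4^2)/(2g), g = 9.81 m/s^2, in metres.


hr = (2.8^2 - 1.1^2) / (2*9.81) = 0.3379 m


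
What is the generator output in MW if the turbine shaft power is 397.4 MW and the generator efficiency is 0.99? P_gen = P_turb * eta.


P_gen = 397.4 * 0.99 = 393.4260 MW


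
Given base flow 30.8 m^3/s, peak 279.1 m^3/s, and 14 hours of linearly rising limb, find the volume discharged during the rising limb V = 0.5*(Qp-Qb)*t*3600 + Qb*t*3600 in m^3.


V = 0.5*(279.1 - 30.8)*14*3600 + 30.8*14*3600 = 7.8095e+06 m^3


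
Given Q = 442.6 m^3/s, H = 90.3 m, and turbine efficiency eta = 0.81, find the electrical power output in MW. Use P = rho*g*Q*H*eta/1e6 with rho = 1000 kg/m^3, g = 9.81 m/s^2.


P = 1000 * 9.81 * 442.6 * 90.3 * 0.81 / 1e6 = 317.5800 MW


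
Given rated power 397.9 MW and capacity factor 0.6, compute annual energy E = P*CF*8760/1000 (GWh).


E = 397.9 * 0.6 * 8760 / 1000 = 2091.3624 GWh


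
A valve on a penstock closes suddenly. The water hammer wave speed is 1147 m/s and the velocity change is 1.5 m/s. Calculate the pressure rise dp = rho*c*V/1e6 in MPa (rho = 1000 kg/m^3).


dp = 1000 * 1147 * 1.5 / 1e6 = 1.7205 MPa


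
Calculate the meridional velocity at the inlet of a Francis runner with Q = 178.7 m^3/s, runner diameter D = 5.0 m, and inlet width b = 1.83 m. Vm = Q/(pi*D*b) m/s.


Vm = 178.7 / (pi * 5.0 * 1.83) = 6.2166 m/s


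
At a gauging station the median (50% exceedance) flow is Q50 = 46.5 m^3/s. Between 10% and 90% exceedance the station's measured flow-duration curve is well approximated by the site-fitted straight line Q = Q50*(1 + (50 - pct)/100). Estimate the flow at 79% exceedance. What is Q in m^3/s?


Q = 46.5 * (1 + (50 - 79)/100) = 33.0150 m^3/s


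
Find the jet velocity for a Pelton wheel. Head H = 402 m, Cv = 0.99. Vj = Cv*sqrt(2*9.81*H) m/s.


Vj = 0.99 * sqrt(2*9.81*402) = 87.9220 m/s


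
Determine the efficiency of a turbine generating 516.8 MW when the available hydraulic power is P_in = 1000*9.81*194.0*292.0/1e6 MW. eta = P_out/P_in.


P_in = 1000 * 9.81 * 194.0 * 292.0 / 1e6 = 555.7169 MW
eta = 516.8 / 555.7169 = 0.9300


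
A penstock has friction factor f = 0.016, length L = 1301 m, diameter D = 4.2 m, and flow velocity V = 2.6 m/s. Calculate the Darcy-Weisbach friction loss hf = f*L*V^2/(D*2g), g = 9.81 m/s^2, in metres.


hf = 0.016 * 1301 * 2.6^2 / (4.2 * 2 * 9.81) = 1.7076 m


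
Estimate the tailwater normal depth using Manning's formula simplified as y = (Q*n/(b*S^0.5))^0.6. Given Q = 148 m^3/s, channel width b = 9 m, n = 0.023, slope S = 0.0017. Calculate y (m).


y = (148 * 0.023 / (9 * 0.0017^0.5))^0.6 = 3.7802 m


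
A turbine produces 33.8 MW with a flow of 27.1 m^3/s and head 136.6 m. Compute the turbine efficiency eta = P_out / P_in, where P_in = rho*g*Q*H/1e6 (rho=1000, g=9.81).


P_in = 1000 * 9.81 * 27.1 * 136.6 / 1e6 = 36.3152 MW
eta = 33.8 / 36.3152 = 0.9307


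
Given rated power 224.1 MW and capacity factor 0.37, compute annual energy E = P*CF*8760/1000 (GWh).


E = 224.1 * 0.37 * 8760 / 1000 = 726.3529 GWh


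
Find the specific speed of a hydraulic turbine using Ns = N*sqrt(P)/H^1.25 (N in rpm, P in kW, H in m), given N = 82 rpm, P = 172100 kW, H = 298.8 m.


Ns = 82 * 172100^0.5 / 298.8^1.25 = 27.3828


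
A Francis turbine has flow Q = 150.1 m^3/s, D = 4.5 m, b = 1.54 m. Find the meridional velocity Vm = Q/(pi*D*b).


Vm = 150.1 / (pi * 4.5 * 1.54) = 6.8944 m/s


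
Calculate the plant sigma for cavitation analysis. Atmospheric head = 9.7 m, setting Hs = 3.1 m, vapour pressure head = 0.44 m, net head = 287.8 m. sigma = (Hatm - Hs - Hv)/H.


sigma = (9.7 - 3.1 - 0.44) / 287.8 = 0.0214


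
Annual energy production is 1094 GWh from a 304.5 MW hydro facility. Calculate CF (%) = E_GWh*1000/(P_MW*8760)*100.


CF = 1094 * 1000 / (304.5 * 8760) * 100 = 41.0134 %


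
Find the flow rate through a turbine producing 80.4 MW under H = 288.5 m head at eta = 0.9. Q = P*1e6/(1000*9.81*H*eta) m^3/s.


Q = 80.4 * 1e6 / (1000 * 9.81 * 288.5 * 0.9) = 31.5645 m^3/s


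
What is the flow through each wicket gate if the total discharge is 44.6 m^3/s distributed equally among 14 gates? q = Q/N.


q = 44.6 / 14 = 3.1857 m^3/s


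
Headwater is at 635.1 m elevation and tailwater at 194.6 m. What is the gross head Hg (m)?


Hg = 635.1 - 194.6 = 440.5000 m


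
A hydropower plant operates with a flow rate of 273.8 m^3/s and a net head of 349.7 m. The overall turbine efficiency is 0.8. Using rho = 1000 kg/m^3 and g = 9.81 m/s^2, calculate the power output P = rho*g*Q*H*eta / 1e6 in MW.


P = 1000 * 9.81 * 273.8 * 349.7 * 0.8 / 1e6 = 751.4292 MW


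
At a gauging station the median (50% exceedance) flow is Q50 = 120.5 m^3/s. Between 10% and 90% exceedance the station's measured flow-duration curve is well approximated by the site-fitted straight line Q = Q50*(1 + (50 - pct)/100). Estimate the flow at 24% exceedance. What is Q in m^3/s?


Q = 120.5 * (1 + (50 - 24)/100) = 151.8300 m^3/s


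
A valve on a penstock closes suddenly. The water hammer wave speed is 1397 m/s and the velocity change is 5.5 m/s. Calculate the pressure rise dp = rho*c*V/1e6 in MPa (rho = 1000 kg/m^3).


dp = 1000 * 1397 * 5.5 / 1e6 = 7.6835 MPa


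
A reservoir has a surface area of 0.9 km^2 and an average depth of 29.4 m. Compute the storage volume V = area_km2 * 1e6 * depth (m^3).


V = 0.9 * 1e6 * 29.4 = 2.6460e+07 m^3


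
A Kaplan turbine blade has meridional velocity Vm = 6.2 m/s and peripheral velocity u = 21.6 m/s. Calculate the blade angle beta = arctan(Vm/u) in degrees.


beta = arctan(6.2 / 21.6) = 16.0154 degrees


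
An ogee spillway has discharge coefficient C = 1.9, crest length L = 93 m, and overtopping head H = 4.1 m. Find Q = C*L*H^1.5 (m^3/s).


Q = 1.9 * 93 * 4.1^1.5 = 1466.9399 m^3/s


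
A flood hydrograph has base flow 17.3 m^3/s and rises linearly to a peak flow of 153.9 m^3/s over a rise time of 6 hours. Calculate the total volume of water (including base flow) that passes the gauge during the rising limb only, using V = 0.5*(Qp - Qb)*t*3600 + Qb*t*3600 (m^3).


V = 0.5*(153.9 - 17.3)*6*3600 + 17.3*6*3600 = 1.8490e+06 m^3


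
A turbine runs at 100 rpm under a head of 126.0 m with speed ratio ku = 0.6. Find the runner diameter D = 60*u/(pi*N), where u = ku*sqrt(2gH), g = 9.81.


u = 0.6 * sqrt(2*9.81*126.0) = 29.8323 m/s
D = 60 * 29.8323 / (pi * 100) = 5.6975 m


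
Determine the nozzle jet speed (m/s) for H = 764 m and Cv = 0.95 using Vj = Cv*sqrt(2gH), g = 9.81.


Vj = 0.95 * sqrt(2*9.81*764) = 116.3107 m/s


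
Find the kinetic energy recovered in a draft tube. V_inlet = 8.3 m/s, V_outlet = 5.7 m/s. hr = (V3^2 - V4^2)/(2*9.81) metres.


hr = (8.3^2 - 5.7^2) / (2*9.81) = 1.8552 m


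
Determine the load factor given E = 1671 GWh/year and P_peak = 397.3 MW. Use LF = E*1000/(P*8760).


LF = 1671 * 1000 / (397.3 * 8760) = 0.4801


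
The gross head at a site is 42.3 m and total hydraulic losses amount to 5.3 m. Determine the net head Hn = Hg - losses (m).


Hn = 42.3 - 5.3 = 37.0000 m


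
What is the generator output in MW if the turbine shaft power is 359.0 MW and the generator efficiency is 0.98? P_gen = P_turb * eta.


P_gen = 359.0 * 0.98 = 351.8200 MW


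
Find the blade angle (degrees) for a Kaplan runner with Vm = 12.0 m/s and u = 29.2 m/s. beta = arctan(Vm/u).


beta = arctan(12.0 / 29.2) = 22.3406 degrees


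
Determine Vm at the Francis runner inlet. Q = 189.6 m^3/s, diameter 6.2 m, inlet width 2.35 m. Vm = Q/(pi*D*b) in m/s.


Vm = 189.6 / (pi * 6.2 * 2.35) = 4.1422 m/s


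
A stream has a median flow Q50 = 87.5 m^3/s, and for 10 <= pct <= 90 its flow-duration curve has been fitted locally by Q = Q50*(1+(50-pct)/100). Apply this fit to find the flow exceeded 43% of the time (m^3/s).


Q = 87.5 * (1 + (50 - 43)/100) = 93.6250 m^3/s


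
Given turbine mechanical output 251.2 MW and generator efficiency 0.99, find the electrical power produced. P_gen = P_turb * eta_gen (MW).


P_gen = 251.2 * 0.99 = 248.6880 MW


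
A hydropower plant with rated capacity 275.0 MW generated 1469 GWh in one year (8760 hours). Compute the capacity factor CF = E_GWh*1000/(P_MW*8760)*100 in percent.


CF = 1469 * 1000 / (275.0 * 8760) * 100 = 60.9797 %
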